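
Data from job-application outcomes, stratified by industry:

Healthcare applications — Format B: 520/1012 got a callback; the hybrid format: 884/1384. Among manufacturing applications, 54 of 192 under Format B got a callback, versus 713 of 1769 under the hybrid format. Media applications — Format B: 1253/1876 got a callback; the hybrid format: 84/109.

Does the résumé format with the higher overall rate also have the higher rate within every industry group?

No

Healthcare: Format B 520/1012 = 51.4%, the hybrid format 884/1384 = 63.9% → the hybrid format
Manufacturing: Format B 54/192 = 28.1%, the hybrid format 713/1769 = 40.3% → the hybrid format
Media: Format B 1253/1876 = 66.8%, the hybrid format 84/109 = 77.1% → the hybrid format
Overall: Format B 1827/3080 = 59.3%, the hybrid format 1681/3262 = 51.5% → Format B
The hybrid format wins each industry group but Format B wins overall — the comparison reverses. The hybrid format's applications skew toward manufacturing, which has a lower base rate.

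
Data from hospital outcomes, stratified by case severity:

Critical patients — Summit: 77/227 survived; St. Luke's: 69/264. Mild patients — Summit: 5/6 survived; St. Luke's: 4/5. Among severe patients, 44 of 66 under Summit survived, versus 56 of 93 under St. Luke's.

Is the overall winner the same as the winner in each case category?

Yes

Critical: Summit 77/227 = 33.9%, St. Luke's 69/264 = 26.1% → Summit
Mild: Summit 5/6 = 83.3%, St. Luke's 4/5 = 80.0% → Summit
Severe: Summit 44/66 = 66.7%, St. Luke's 56/93 = 60.2% → Summit
Overall: Summit 126/299 = 42.1%, St. Luke's 129/362 = 35.6% → Summit
Summit wins overall and in every case group — no reversal.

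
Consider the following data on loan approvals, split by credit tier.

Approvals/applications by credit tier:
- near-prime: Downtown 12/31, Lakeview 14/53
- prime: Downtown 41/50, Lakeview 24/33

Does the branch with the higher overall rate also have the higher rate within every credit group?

Near-prime: Downtown 12/31 = 38.7%, Lakeview 14/53 = 26.4% → Downtown
Prime: Downtown 41/50 = 82.0%, Lakeview 24/33 = 72.7% → Downtown
Overall: Downtown 53/81 = 65.4%, Lakeview 38/86 = 44.2% → Downtown
Downtown wins overall and in every credit group — no reversal.

Yes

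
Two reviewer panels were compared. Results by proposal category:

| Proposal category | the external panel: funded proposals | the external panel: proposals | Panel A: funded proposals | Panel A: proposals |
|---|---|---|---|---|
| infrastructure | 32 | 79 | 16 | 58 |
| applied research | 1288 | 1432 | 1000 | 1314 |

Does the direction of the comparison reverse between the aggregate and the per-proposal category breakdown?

Infrastructure: the external panel 32/79 = 40.5%, Panel A 16/58 = 27.6% → the external panel
Applied research: the external panel 1288/1432 = 89.9%, Panel A 1000/1314 = 76.1% → the external panel
Overall: the external panel 1320/1511 = 87.4%, Panel A 1016/1372 = 74.1% → the external panel
The external panel wins overall and in every proposal group — no reversal.

No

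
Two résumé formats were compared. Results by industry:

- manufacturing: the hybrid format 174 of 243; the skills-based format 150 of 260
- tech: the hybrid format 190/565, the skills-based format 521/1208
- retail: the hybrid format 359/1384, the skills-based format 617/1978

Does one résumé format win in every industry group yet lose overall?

No

Manufacturing: the hybrid format 174/243 = 71.6%, the skills-based format 150/260 = 57.7% → the hybrid format
Tech: the hybrid format 190/565 = 33.6%, the skills-based format 521/1208 = 43.1% → the skills-based format
Retail: the hybrid format 359/1384 = 25.9%, the skills-based format 617/1978 = 31.2% → the skills-based format
Overall: the hybrid format 723/2192 = 33.0%, the skills-based format 1288/3446 = 37.4% → the skills-based format
Neither sweeps: the hybrid format wins 1 of 3 groups, the skills-based format wins 2. The skills-based format wins overall but not every group — no Simpson reversal.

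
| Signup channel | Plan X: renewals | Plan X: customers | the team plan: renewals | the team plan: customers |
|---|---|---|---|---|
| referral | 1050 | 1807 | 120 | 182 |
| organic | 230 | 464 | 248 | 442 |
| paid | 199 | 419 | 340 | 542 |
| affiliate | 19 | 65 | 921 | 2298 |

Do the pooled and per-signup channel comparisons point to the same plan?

Referral: Plan X 1050/1807 = 58.1%, the team plan 120/182 = 65.9% → the team plan
Organic: Plan X 230/464 = 49.6%, the team plan 248/442 = 56.1% → the team plan
Paid: Plan X 199/419 = 47.5%, the team plan 340/542 = 62.7% → the team plan
Affiliate: Plan X 19/65 = 29.2%, the team plan 921/2298 = 40.1% → the team plan
Overall: Plan X 1498/2755 = 54.4%, the team plan 1629/3464 = 47.0% → Plan X
The team plan wins each signup group but Plan X wins overall — the comparison reverses. The team plan's customers skew toward affiliate, which has a lower base rate.

No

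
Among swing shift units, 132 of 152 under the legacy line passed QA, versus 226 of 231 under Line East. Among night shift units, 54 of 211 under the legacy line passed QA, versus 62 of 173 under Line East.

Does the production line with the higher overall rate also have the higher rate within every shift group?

Swing shift: the legacy line 132/152 = 86.8%, Line East 226/231 = 97.8% → Line East
Night shift: the legacy line 54/211 = 25.6%, Line East 62/173 = 35.8% → Line East
Overall: the legacy line 186/363 = 51.2%, Line East 288/404 = 71.3% → Line East
Line East wins overall and in every shift group — no reversal.

Yes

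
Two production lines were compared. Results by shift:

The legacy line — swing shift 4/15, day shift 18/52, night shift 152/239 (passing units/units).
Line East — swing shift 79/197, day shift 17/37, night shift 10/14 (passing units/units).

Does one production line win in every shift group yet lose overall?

Yes

Swing shift: the legacy line 4/15 = 26.7%, Line East 79/197 = 40.1% → Line East
Day shift: the legacy line 18/52 = 34.6%, Line East 17/37 = 45.9% → Line East
Night shift: the legacy line 152/239 = 63.6%, Line East 10/14 = 71.4% → Line East
Overall: the legacy line 174/306 = 56.9%, Line East 106/248 = 42.7% → the legacy line
Line East wins each shift group but the legacy line wins overall — the comparison reverses. Line East's units skew toward swing shift, which has a lower base rate.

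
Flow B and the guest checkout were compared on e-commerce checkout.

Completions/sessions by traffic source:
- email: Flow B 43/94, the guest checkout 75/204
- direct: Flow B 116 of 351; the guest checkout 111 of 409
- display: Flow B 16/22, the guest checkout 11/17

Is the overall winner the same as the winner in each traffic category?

Yes

Email: Flow B 43/94 = 45.7%, the guest checkout 75/204 = 36.8% → Flow B
Direct: Flow B 116/351 = 33.0%, the guest checkout 111/409 = 27.1% → Flow B
Display: Flow B 16/22 = 72.7%, the guest checkout 11/17 = 64.7% → Flow B
Overall: Flow B 175/467 = 37.5%, the guest checkout 197/630 = 31.3% → Flow B
Flow B wins overall and in every traffic group — no reversal.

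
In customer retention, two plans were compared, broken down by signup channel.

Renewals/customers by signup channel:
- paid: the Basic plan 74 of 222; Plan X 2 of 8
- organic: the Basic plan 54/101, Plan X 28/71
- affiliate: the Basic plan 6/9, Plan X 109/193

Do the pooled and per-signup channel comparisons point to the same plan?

Paid: the Basic plan 74/222 = 33.3%, Plan X 2/8 = 25.0% → the Basic plan
Organic: the Basic plan 54/101 = 53.5%, Plan X 28/71 = 39.4% → the Basic plan
Affiliate: the Basic plan 6/9 = 66.7%, Plan X 109/193 = 56.5% → the Basic plan
Overall: the Basic plan 134/332 = 40.4%, Plan X 139/272 = 51.1% → Plan X
The Basic plan wins each signup group but Plan X wins overall — the comparison reverses. The Basic plan's customers skew toward paid, which has a lower base rate.

No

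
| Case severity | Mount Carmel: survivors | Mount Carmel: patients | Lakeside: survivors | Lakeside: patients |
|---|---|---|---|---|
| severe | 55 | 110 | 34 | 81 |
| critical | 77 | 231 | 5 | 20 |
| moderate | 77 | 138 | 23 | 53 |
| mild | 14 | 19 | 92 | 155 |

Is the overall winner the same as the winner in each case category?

No

Severe: Mount Carmel 55/110 = 50.0%, Lakeside 34/81 = 42.0% → Mount Carmel
Critical: Mount Carmel 77/231 = 33.3%, Lakeside 5/20 = 25.0% → Mount Carmel
Moderate: Mount Carmel 77/138 = 55.8%, Lakeside 23/53 = 43.4% → Mount Carmel
Mild: Mount Carmel 14/19 = 73.7%, Lakeside 92/155 = 59.4% → Mount Carmel
Overall: Mount Carmel 223/498 = 44.8%, Lakeside 154/309 = 49.8% → Lakeside
Mount Carmel wins each case group but Lakeside wins overall — the comparison reverses. Mount Carmel's patients skew toward critical, which has a lower base rate.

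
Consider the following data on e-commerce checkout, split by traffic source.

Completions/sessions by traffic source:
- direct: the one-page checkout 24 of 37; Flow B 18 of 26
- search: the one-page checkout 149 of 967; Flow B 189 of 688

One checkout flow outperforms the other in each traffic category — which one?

Flow B

Direct: the one-page checkout 24/37 = 64.9%, Flow B 18/26 = 69.2% → Flow B
Search: the one-page checkout 149/967 = 15.4%, Flow B 189/688 = 27.5% → Flow B
Flow B has the higher rate in both groups.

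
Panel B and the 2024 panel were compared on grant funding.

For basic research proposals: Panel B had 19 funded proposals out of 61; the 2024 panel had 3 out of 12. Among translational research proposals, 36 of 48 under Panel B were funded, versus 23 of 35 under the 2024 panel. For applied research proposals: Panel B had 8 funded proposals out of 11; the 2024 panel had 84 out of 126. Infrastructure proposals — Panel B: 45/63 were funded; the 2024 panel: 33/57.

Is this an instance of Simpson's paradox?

Basic research: Panel B 19/61 = 31.1%, the 2024 panel 3/12 = 25.0% → Panel B
Translational research: Panel B 36/48 = 75.0%, the 2024 panel 23/35 = 65.7% → Panel B
Applied research: Panel B 8/11 = 72.7%, the 2024 panel 84/126 = 66.7% → Panel B
Infrastructure: Panel B 45/63 = 71.4%, the 2024 panel 33/57 = 57.9% → Panel B
Overall: Panel B 108/183 = 59.0%, the 2024 panel 143/230 = 62.2% → the 2024 panel
Panel B wins each proposal group but the 2024 panel wins overall — the comparison reverses. Panel B's proposals skew toward basic research, which has a lower base rate.

Yes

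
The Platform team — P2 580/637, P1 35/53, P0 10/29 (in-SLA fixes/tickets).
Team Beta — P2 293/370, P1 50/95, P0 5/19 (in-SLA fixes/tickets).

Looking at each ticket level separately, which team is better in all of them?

P2: the Platform team 580/637 = 91.1%, Team Beta 293/370 = 79.2% → the Platform team
P1: the Platform team 35/53 = 66.0%, Team Beta 50/95 = 52.6% → the Platform team
P0: the Platform team 10/29 = 34.5%, Team Beta 5/19 = 26.3% → the Platform team
The Platform team has the higher rate in all 3 groups.

the Platform team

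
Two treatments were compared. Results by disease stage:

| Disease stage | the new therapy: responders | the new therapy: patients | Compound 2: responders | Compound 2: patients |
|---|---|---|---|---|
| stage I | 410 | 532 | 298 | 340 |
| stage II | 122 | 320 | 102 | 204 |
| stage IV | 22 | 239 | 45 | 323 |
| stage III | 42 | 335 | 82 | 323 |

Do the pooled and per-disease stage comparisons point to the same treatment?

Yes

Stage I: the new therapy 410/532 = 77.1%, Compound 2 298/340 = 87.6% → Compound 2
Stage II: the new therapy 122/320 = 38.1%, Compound 2 102/204 = 50.0% → Compound 2
Stage IV: the new therapy 22/239 = 9.2%, Compound 2 45/323 = 13.9% → Compound 2
Stage III: the new therapy 42/335 = 12.5%, Compound 2 82/323 = 25.4% → Compound 2
Overall: the new therapy 596/1426 = 41.8%, Compound 2 527/1190 = 44.3% → Compound 2
Compound 2 wins overall and in every disease group — no reversal.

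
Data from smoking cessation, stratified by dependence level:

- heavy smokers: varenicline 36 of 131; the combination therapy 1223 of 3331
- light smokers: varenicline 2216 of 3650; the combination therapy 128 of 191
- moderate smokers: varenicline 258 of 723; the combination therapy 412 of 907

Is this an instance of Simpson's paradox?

Yes

Heavy smokers: varenicline 36/131 = 27.5%, the combination therapy 1223/3331 = 36.7% → the combination therapy
Light smokers: varenicline 2216/3650 = 60.7%, the combination therapy 128/191 = 67.0% → the combination therapy
Moderate smokers: varenicline 258/723 = 35.7%, the combination therapy 412/907 = 45.4% → the combination therapy
Overall: varenicline 2510/4504 = 55.7%, the combination therapy 1763/4429 = 39.8% → varenicline
The combination therapy wins each dependence group but varenicline wins overall — the comparison reverses. The combination therapy's participants skew toward heavy smokers, which has a lower base rate.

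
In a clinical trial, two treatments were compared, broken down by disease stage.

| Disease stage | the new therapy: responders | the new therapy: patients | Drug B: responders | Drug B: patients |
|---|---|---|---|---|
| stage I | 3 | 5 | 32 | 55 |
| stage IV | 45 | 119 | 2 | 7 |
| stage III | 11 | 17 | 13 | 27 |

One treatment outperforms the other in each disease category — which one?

Stage I: the new therapy 3/5 = 60.0%, Drug B 32/55 = 58.2% → the new therapy
Stage IV: the new therapy 45/119 = 37.8%, Drug B 2/7 = 28.6% → the new therapy
Stage III: the new therapy 11/17 = 64.7%, Drug B 13/27 = 48.1% → the new therapy
The new therapy has the higher rate in all 3 groups.

the new therapy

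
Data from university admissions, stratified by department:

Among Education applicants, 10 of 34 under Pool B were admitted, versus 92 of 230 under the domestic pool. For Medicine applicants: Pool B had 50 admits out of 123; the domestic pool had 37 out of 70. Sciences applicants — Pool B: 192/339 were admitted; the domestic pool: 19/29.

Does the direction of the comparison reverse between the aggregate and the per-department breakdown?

Education: Pool B 10/34 = 29.4%, the domestic pool 92/230 = 40.0% → the domestic pool
Medicine: Pool B 50/123 = 40.7%, the domestic pool 37/70 = 52.9% → the domestic pool
Sciences: Pool B 192/339 = 56.6%, the domestic pool 19/29 = 65.5% → the domestic pool
Overall: Pool B 252/496 = 50.8%, the domestic pool 148/329 = 45.0% → Pool B
The domestic pool wins each department group but Pool B wins overall — the comparison reverses. The domestic pool's applicants skew toward Education, which has a lower base rate.

Yes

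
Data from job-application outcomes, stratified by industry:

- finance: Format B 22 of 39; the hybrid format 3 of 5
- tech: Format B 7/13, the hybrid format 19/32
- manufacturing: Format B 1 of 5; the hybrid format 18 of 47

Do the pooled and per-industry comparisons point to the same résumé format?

No

Finance: Format B 22/39 = 56.4%, the hybrid format 3/5 = 60.0% → the hybrid format
Tech: Format B 7/13 = 53.8%, the hybrid format 19/32 = 59.4% → the hybrid format
Manufacturing: Format B 1/5 = 20.0%, the hybrid format 18/47 = 38.3% → the hybrid format
Overall: Format B 30/57 = 52.6%, the hybrid format 40/84 = 47.6% → Format B
The hybrid format wins each industry group but Format B wins overall — the comparison reverses. The hybrid format's applications skew toward manufacturing, which has a lower base rate.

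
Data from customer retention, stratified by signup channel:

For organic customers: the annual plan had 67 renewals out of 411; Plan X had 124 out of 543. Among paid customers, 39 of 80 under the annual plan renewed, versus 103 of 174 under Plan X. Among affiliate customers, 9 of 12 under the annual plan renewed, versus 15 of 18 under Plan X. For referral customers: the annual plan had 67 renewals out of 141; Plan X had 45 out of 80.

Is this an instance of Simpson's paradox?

Organic: the annual plan 67/411 = 16.3%, Plan X 124/543 = 22.8% → Plan X
Paid: the annual plan 39/80 = 48.8%, Plan X 103/174 = 59.2% → Plan X
Affiliate: the annual plan 9/12 = 75.0%, Plan X 15/18 = 83.3% → Plan X
Referral: the annual plan 67/141 = 47.5%, Plan X 45/80 = 56.2% → Plan X
Overall: the annual plan 182/644 = 28.3%, Plan X 287/815 = 35.2% → Plan X
Plan X wins overall and in every signup group — no reversal.

No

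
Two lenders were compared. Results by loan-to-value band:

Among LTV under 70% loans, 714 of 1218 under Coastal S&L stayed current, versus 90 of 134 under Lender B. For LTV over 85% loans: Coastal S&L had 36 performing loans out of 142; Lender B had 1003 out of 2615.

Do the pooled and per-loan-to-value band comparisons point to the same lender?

No

LTV under 70%: Coastal S&L 714/1218 = 58.6%, Lender B 90/134 = 67.2% → Lender B
LTV over 85%: Coastal S&L 36/142 = 25.4%, Lender B 1003/2615 = 38.4% → Lender B
Overall: Coastal S&L 750/1360 = 55.1%, Lender B 1093/2749 = 39.8% → Coastal S&L
Lender B wins each loan-to-value group but Coastal S&L wins overall — the comparison reverses. Lender B's loans skew toward LTV over 85%, which has a lower base rate.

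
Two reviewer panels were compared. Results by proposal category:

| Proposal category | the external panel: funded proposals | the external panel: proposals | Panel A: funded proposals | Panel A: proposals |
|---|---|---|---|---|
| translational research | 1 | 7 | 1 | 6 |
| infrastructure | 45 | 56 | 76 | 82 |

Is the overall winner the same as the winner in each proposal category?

Yes

Translational research: the external panel 1/7 = 14.3%, Panel A 1/6 = 16.7% → Panel A
Infrastructure: the external panel 45/56 = 80.4%, Panel A 76/82 = 92.7% → Panel A
Overall: the external panel 46/63 = 73.0%, Panel A 77/88 = 87.5% → Panel A
Panel A wins overall and in every proposal group — no reversal.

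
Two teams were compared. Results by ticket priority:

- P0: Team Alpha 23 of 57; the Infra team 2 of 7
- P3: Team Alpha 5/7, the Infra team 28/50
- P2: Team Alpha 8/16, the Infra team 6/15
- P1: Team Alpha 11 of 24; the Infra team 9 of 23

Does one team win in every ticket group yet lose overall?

Yes

P0: Team Alpha 23/57 = 40.4%, the Infra team 2/7 = 28.6% → Team Alpha
P3: Team Alpha 5/7 = 71.4%, the Infra team 28/50 = 56.0% → Team Alpha
P2: Team Alpha 8/16 = 50.0%, the Infra team 6/15 = 40.0% → Team Alpha
P1: Team Alpha 11/24 = 45.8%, the Infra team 9/23 = 39.1% → Team Alpha
Overall: Team Alpha 47/104 = 45.2%, the Infra team 45/95 = 47.4% → the Infra team
Team Alpha wins each ticket group but the Infra team wins overall — the comparison reverses. Team Alpha's tickets skew toward P0, which has a lower base rate.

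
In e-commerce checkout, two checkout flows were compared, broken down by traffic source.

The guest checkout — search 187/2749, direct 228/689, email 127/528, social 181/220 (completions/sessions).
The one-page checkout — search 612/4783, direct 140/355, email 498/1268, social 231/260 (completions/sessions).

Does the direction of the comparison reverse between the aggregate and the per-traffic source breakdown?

Search: the guest checkout 187/2749 = 6.8%, the one-page checkout 612/4783 = 12.8% → the one-page checkout
Direct: the guest checkout 228/689 = 33.1%, the one-page checkout 140/355 = 39.4% → the one-page checkout
Email: the guest checkout 127/528 = 24.1%, the one-page checkout 498/1268 = 39.3% → the one-page checkout
Social: the guest checkout 181/220 = 82.3%, the one-page checkout 231/260 = 88.8% → the one-page checkout
Overall: the guest checkout 723/4186 = 17.3%, the one-page checkout 1481/6666 = 22.2% → the one-page checkout
The one-page checkout wins overall and in every traffic group — no reversal.

No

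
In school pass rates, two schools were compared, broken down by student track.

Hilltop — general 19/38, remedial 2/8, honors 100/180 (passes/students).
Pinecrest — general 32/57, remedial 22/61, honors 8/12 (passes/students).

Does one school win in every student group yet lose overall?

General: Hilltop 19/38 = 50.0%, Pinecrest 32/57 = 56.1% → Pinecrest
Remedial: Hilltop 2/8 = 25.0%, Pinecrest 22/61 = 36.1% → Pinecrest
Honors: Hilltop 100/180 = 55.6%, Pinecrest 8/12 = 66.7% → Pinecrest
Overall: Hilltop 121/226 = 53.5%, Pinecrest 62/130 = 47.7% → Hilltop
Pinecrest wins each student group but Hilltop wins overall — the comparison reverses. Pinecrest's students skew toward remedial, which has a lower base rate.

Yes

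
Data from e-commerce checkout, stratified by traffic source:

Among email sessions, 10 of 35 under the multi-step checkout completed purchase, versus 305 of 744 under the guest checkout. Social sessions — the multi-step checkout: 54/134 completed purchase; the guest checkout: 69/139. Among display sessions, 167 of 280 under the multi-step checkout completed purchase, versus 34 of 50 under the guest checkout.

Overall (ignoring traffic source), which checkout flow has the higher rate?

the multi-step checkout

Email: the multi-step checkout 10/35 = 28.6%, the guest checkout 305/744 = 41.0% → the guest checkout
Social: the multi-step checkout 54/134 = 40.3%, the guest checkout 69/139 = 49.6% → the guest checkout
Display: the multi-step checkout 167/280 = 59.6%, the guest checkout 34/50 = 68.0% → the guest checkout
Overall: the multi-step checkout 231/449 = 51.4%, the guest checkout 408/933 = 43.7% → the multi-step checkout
(The guest checkout wins every traffic group but the multi-step checkout wins overall — the guest checkout's sessions skew toward the low-rate email group.)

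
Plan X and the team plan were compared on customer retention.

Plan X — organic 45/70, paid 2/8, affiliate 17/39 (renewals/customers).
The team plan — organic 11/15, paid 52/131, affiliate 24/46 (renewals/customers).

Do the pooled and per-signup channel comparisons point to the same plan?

No

Organic: Plan X 45/70 = 64.3%, the team plan 11/15 = 73.3% → the team plan
Paid: Plan X 2/8 = 25.0%, the team plan 52/131 = 39.7% → the team plan
Affiliate: Plan X 17/39 = 43.6%, the team plan 24/46 = 52.2% → the team plan
Overall: Plan X 64/117 = 54.7%, the team plan 87/192 = 45.3% → Plan X
The team plan wins each signup group but Plan X wins overall — the comparison reverses. The team plan's customers skew toward paid, which has a lower base rate.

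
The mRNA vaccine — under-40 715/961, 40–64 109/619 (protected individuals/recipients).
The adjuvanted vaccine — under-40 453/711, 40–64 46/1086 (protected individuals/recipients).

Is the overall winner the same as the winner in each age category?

Yes

Under-40: the mRNA vaccine 715/961 = 74.4%, the adjuvanted vaccine 453/711 = 63.7% → the mRNA vaccine
40–64: the mRNA vaccine 109/619 = 17.6%, the adjuvanted vaccine 46/1086 = 4.2% → the mRNA vaccine
Overall: the mRNA vaccine 824/1580 = 52.2%, the adjuvanted vaccine 499/1797 = 27.8% → the mRNA vaccine
The mRNA vaccine wins overall and in every age group — no reversal.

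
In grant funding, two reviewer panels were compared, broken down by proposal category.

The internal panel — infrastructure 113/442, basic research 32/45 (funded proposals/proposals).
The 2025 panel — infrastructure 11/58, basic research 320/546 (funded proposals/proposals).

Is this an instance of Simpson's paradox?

Yes

Infrastructure: the internal panel 113/442 = 25.6%, the 2025 panel 11/58 = 19.0% → the internal panel
Basic research: the internal panel 32/45 = 71.1%, the 2025 panel 320/546 = 58.6% → the internal panel
Overall: the internal panel 145/487 = 29.8%, the 2025 panel 331/604 = 54.8% → the 2025 panel
The internal panel wins each proposal group but the 2025 panel wins overall — the comparison reverses. The internal panel's proposals skew toward infrastructure, which has a lower base rate.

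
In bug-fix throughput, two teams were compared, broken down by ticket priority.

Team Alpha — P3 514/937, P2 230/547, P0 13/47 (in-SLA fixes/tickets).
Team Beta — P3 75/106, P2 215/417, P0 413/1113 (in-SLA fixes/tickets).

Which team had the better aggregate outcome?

P3: Team Alpha 514/937 = 54.9%, Team Beta 75/106 = 70.8% → Team Beta
P2: Team Alpha 230/547 = 42.0%, Team Beta 215/417 = 51.6% → Team Beta
P0: Team Alpha 13/47 = 27.7%, Team Beta 413/1113 = 37.1% → Team Beta
Overall: Team Alpha 757/1531 = 49.4%, Team Beta 703/1636 = 43.0% → Team Alpha
(Team Beta wins every ticket group but Team Alpha wins overall — Team Beta's tickets skew toward the low-rate P0 group.)

Team Alpha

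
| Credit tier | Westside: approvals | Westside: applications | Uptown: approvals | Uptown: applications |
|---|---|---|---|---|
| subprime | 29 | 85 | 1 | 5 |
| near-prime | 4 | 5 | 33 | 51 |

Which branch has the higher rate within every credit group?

Westside

Subprime: Westside 29/85 = 34.1%, Uptown 1/5 = 20.0% → Westside
Near-prime: Westside 4/5 = 80.0%, Uptown 33/51 = 64.7% → Westside
Westside has the higher rate in both groups.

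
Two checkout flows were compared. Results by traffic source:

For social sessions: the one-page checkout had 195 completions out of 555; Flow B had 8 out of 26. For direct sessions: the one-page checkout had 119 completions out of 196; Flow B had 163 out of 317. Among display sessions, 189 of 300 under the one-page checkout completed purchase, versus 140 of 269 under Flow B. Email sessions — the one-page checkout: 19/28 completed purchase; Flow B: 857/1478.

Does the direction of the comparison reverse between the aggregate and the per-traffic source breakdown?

Social: the one-page checkout 195/555 = 35.1%, Flow B 8/26 = 30.8% → the one-page checkout
Direct: the one-page checkout 119/196 = 60.7%, Flow B 163/317 = 51.4% → the one-page checkout
Display: the one-page checkout 189/300 = 63.0%, Flow B 140/269 = 52.0% → the one-page checkout
Email: the one-page checkout 19/28 = 67.9%, Flow B 857/1478 = 58.0% → the one-page checkout
Overall: the one-page checkout 522/1079 = 48.4%, Flow B 1168/2090 = 55.9% → Flow B
The one-page checkout wins each traffic group but Flow B wins overall — the comparison reverses. The one-page checkout's sessions skew toward social, which has a lower base rate.

Yes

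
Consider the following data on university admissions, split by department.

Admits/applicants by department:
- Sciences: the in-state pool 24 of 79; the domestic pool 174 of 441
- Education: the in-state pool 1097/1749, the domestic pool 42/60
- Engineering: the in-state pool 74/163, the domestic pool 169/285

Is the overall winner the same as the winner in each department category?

Sciences: the in-state pool 24/79 = 30.4%, the domestic pool 174/441 = 39.5% → the domestic pool
Education: the in-state pool 1097/1749 = 62.7%, the domestic pool 42/60 = 70.0% → the domestic pool
Engineering: the in-state pool 74/163 = 45.4%, the domestic pool 169/285 = 59.3% → the domestic pool
Overall: the in-state pool 1195/1991 = 60.0%, the domestic pool 385/786 = 49.0% → the in-state pool
The domestic pool wins each department group but the in-state pool wins overall — the comparison reverses. The domestic pool's applicants skew toward Sciences, which has a lower base rate.

No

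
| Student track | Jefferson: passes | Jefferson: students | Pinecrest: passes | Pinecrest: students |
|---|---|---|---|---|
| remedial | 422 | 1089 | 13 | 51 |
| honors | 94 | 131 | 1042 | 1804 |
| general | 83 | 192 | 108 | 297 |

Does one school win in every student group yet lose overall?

Remedial: Jefferson 422/1089 = 38.8%, Pinecrest 13/51 = 25.5% → Jefferson
Honors: Jefferson 94/131 = 71.8%, Pinecrest 1042/1804 = 57.8% → Jefferson
General: Jefferson 83/192 = 43.2%, Pinecrest 108/297 = 36.4% → Jefferson
Overall: Jefferson 599/1412 = 42.4%, Pinecrest 1163/2152 = 54.0% → Pinecrest
Jefferson wins each student group but Pinecrest wins overall — the comparison reverses. Jefferson's students skew toward remedial, which has a lower base rate.

Yes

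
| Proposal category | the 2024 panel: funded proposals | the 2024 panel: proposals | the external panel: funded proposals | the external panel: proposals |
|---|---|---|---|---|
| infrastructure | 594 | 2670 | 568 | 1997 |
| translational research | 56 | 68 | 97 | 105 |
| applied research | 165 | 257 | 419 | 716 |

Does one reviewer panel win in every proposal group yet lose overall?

Infrastructure: the 2024 panel 594/2670 = 22.2%, the external panel 568/1997 = 28.4% → the external panel
Translational research: the 2024 panel 56/68 = 82.4%, the external panel 97/105 = 92.4% → the external panel
Applied research: the 2024 panel 165/257 = 64.2%, the external panel 419/716 = 58.5% → the 2024 panel
Overall: the 2024 panel 815/2995 = 27.2%, the external panel 1084/2818 = 38.5% → the external panel
Neither sweeps: the 2024 panel wins 1 of 3 groups, the external panel wins 2. The external panel wins overall but not every group — no Simpson reversal.

No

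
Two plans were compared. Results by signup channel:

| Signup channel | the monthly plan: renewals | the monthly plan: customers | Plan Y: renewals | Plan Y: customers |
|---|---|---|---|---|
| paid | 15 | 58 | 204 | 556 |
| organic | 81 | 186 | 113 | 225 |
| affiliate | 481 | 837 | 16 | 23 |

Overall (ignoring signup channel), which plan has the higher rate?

the monthly plan

Paid: the monthly plan 15/58 = 25.9%, Plan Y 204/556 = 36.7% → Plan Y
Organic: the monthly plan 81/186 = 43.5%, Plan Y 113/225 = 50.2% → Plan Y
Affiliate: the monthly plan 481/837 = 57.5%, Plan Y 16/23 = 69.6% → Plan Y
Overall: the monthly plan 577/1081 = 53.4%, Plan Y 333/804 = 41.4% → the monthly plan
(Plan Y wins every signup group but the monthly plan wins overall — Plan Y's customers skew toward the low-rate paid group.)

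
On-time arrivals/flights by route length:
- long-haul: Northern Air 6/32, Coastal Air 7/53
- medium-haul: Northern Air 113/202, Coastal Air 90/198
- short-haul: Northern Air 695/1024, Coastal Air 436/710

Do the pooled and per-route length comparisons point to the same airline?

Yes

Long-haul: Northern Air 6/32 = 18.8%, Coastal Air 7/53 = 13.2% → Northern Air
Medium-haul: Northern Air 113/202 = 55.9%, Coastal Air 90/198 = 45.5% → Northern Air
Short-haul: Northern Air 695/1024 = 67.9%, Coastal Air 436/710 = 61.4% → Northern Air
Overall: Northern Air 814/1258 = 64.7%, Coastal Air 533/961 = 55.5% → Northern Air
Northern Air wins overall and in every route group — no reversal.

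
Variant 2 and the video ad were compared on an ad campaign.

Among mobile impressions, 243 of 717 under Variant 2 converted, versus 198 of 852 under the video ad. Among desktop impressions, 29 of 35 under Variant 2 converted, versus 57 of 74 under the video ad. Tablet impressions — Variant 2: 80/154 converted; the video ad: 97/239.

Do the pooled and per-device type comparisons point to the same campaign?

Mobile: Variant 2 243/717 = 33.9%, the video ad 198/852 = 23.2% → Variant 2
Desktop: Variant 2 29/35 = 82.9%, the video ad 57/74 = 77.0% → Variant 2
Tablet: Variant 2 80/154 = 51.9%, the video ad 97/239 = 40.6% → Variant 2
Overall: Variant 2 352/906 = 38.9%, the video ad 352/1165 = 30.2% → Variant 2
Variant 2 wins overall and in every device group — no reversal.

Yes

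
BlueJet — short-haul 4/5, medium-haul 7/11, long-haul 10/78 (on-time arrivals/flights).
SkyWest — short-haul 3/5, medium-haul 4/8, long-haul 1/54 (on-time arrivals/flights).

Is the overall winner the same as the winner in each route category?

Short-haul: BlueJet 4/5 = 80.0%, SkyWest 3/5 = 60.0% → BlueJet
Medium-haul: BlueJet 7/11 = 63.6%, SkyWest 4/8 = 50.0% → BlueJet
Long-haul: BlueJet 10/78 = 12.8%, SkyWest 1/54 = 1.9% → BlueJet
Overall: BlueJet 21/94 = 22.3%, SkyWest 8/67 = 11.9% → BlueJet
BlueJet wins overall and in every route group — no reversal.

Yes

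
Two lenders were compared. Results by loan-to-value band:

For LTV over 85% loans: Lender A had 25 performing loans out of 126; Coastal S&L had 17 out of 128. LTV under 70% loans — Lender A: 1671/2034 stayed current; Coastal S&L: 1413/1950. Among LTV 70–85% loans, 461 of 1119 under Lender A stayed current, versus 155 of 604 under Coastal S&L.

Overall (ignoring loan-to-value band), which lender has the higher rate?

Lender A

LTV over 85%: Lender A 25/126 = 19.8%, Coastal S&L 17/128 = 13.3% → Lender A
LTV under 70%: Lender A 1671/2034 = 82.2%, Coastal S&L 1413/1950 = 72.5% → Lender A
LTV 70–85%: Lender A 461/1119 = 41.2%, Coastal S&L 155/604 = 25.7% → Lender A
Overall: Lender A 2157/3279 = 65.8%, Coastal S&L 1585/2682 = 59.1% → Lender A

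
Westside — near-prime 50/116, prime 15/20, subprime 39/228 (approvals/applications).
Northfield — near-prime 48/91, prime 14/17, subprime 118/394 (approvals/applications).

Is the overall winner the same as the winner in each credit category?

Yes

Near-prime: Westside 50/116 = 43.1%, Northfield 48/91 = 52.7% → Northfield
Prime: Westside 15/20 = 75.0%, Northfield 14/17 = 82.4% → Northfield
Subprime: Westside 39/228 = 17.1%, Northfield 118/394 = 29.9% → Northfield
Overall: Westside 104/364 = 28.6%, Northfield 180/502 = 35.9% → Northfield
Northfield wins overall and in every credit group — no reversal.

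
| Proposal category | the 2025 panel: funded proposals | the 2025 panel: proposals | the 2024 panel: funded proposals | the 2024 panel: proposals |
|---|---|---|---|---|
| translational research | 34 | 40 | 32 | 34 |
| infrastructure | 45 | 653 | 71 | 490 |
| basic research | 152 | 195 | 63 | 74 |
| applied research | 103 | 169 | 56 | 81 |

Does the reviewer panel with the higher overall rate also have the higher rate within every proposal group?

Translational research: the 2025 panel 34/40 = 85.0%, the 2024 panel 32/34 = 94.1% → the 2024 panel
Infrastructure: the 2025 panel 45/653 = 6.9%, the 2024 panel 71/490 = 14.5% → the 2024 panel
Basic research: the 2025 panel 152/195 = 77.9%, the 2024 panel 63/74 = 85.1% → the 2024 panel
Applied research: the 2025 panel 103/169 = 60.9%, the 2024 panel 56/81 = 69.1% → the 2024 panel
Overall: the 2025 panel 334/1057 = 31.6%, the 2024 panel 222/679 = 32.7% → the 2024 panel
The 2024 panel wins overall and in every proposal group — no reversal.

Yes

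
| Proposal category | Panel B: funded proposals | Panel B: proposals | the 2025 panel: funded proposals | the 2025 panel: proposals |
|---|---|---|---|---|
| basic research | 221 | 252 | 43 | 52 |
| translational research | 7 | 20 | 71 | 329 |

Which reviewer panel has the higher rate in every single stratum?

Basic research: Panel B 221/252 = 87.7%, the 2025 panel 43/52 = 82.7% → Panel B
Translational research: Panel B 7/20 = 35.0%, the 2025 panel 71/329 = 21.6% → Panel B
Panel B has the higher rate in both groups.

Panel B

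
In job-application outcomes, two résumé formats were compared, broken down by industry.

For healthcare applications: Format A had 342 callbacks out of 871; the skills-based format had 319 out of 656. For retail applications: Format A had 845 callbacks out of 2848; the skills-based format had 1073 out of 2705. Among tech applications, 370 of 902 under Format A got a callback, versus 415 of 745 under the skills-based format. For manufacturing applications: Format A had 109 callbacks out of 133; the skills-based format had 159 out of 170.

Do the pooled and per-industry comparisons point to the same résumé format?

Yes

Healthcare: Format A 342/871 = 39.3%, the skills-based format 319/656 = 48.6% → the skills-based format
Retail: Format A 845/2848 = 29.7%, the skills-based format 1073/2705 = 39.7% → the skills-based format
Tech: Format A 370/902 = 41.0%, the skills-based format 415/745 = 55.7% → the skills-based format
Manufacturing: Format A 109/133 = 82.0%, the skills-based format 159/170 = 93.5% → the skills-based format
Overall: Format A 1666/4754 = 35.0%, the skills-based format 1966/4276 = 46.0% → the skills-based format
The skills-based format wins overall and in every industry group — no reversal.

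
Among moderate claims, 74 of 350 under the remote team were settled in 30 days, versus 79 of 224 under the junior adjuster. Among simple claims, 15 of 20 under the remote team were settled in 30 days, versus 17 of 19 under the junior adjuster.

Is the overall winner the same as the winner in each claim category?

Moderate: the remote team 74/350 = 21.1%, the junior adjuster 79/224 = 35.3% → the junior adjuster
Simple: the remote team 15/20 = 75.0%, the junior adjuster 17/19 = 89.5% → the junior adjuster
Overall: the remote team 89/370 = 24.1%, the junior adjuster 96/243 = 39.5% → the junior adjuster
The junior adjuster wins overall and in every claim group — no reversal.

Yes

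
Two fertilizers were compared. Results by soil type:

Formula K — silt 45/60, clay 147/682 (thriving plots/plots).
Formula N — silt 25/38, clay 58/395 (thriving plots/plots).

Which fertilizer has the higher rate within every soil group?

Silt: Formula K 45/60 = 75.0%, Formula N 25/38 = 65.8% → Formula K
Clay: Formula K 147/682 = 21.6%, Formula N 58/395 = 14.7% → Formula K
Formula K has the higher rate in both groups.

Formula K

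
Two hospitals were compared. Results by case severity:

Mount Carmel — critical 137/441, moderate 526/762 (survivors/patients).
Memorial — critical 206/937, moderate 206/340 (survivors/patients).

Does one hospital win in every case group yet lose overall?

Critical: Mount Carmel 137/441 = 31.1%, Memorial 206/937 = 22.0% → Mount Carmel
Moderate: Mount Carmel 526/762 = 69.0%, Memorial 206/340 = 60.6% → Mount Carmel
Overall: Mount Carmel 663/1203 = 55.1%, Memorial 412/1277 = 32.3% → Mount Carmel
Mount Carmel wins overall and in every case group — no reversal.

No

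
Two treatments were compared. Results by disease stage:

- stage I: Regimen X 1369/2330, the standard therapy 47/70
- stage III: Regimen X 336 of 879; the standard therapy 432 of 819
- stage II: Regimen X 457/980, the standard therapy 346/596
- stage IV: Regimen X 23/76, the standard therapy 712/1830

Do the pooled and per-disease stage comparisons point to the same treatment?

Stage I: Regimen X 1369/2330 = 58.8%, the standard therapy 47/70 = 67.1% → the standard therapy
Stage III: Regimen X 336/879 = 38.2%, the standard therapy 432/819 = 52.7% → the standard therapy
Stage II: Regimen X 457/980 = 46.6%, the standard therapy 346/596 = 58.1% → the standard therapy
Stage IV: Regimen X 23/76 = 30.3%, the standard therapy 712/1830 = 38.9% → the standard therapy
Overall: Regimen X 2185/4265 = 51.2%, the standard therapy 1537/3315 = 46.4% → Regimen X
The standard therapy wins each disease group but Regimen X wins overall — the comparison reverses. The standard therapy's patients skew toward stage IV, which has a lower base rate.

No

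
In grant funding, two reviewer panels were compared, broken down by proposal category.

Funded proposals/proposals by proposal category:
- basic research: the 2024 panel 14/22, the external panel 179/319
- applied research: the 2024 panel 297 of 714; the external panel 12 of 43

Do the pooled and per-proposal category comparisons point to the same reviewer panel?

Basic research: the 2024 panel 14/22 = 63.6%, the external panel 179/319 = 56.1% → the 2024 panel
Applied research: the 2024 panel 297/714 = 41.6%, the external panel 12/43 = 27.9% → the 2024 panel
Overall: the 2024 panel 311/736 = 42.3%, the external panel 191/362 = 52.8% → the external panel
The 2024 panel wins each proposal group but the external panel wins overall — the comparison reverses. The 2024 panel's proposals skew toward applied research, which has a lower base rate.

No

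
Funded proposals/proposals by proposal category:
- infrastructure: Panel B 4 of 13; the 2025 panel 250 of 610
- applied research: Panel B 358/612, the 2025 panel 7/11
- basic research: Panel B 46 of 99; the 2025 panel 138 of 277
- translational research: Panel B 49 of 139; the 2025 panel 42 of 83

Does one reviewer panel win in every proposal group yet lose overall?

Infrastructure: Panel B 4/13 = 30.8%, the 2025 panel 250/610 = 41.0% → the 2025 panel
Applied research: Panel B 358/612 = 58.5%, the 2025 panel 7/11 = 63.6% → the 2025 panel
Basic research: Panel B 46/99 = 46.5%, the 2025 panel 138/277 = 49.8% → the 2025 panel
Translational research: Panel B 49/139 = 35.3%, the 2025 panel 42/83 = 50.6% → the 2025 panel
Overall: Panel B 457/863 = 53.0%, the 2025 panel 437/981 = 44.5% → Panel B
The 2025 panel wins each proposal group but Panel B wins overall — the comparison reverses. The 2025 panel's proposals skew toward infrastructure, which has a lower base rate.

Yes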